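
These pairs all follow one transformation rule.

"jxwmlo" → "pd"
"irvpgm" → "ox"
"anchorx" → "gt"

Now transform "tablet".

Each output is the input with this applied: shift every letter 6 places forward in the alphabet (wrapping around), then keep only the first 2 characters.
"tablet" → "zg".

zg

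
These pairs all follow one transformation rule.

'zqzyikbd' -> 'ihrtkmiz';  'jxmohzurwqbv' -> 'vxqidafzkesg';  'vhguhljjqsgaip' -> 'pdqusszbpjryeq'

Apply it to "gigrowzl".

Looking at the pairs, the operation is to shift every letter 9 places forward in the alphabet (wrapping around), then move the first 2 characters to the end (rotate left by 2).
Starting from "gigrowzl": after the first operation, "prpaxfiu"; after the second, "paxfiupr".

paxfiupr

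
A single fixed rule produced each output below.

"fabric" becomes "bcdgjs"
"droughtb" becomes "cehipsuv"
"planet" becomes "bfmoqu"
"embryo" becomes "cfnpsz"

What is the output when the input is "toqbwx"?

cpruxy

What's happening: sort the characters into alphabetical order, then shift every letter 1 place forward in the alphabet (wrapping around).
On "toqbwx" that produces "cpruxy".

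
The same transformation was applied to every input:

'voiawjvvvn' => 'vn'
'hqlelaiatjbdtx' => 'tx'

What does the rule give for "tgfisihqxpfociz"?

Rule — keep only the last 2 characters.
On "tgfisihqxpfociz" that produces "iz".

iz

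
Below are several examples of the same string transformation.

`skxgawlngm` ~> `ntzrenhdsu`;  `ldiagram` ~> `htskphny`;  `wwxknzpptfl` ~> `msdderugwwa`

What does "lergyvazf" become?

Each output is the input with this applied: shift every letter 7 places forward in the alphabet (wrapping around), then move the last 2 characters to the front (rotate right by 2).
"lergyvazf" → "slynfchgm" → "gmslynfch".

gmslynfch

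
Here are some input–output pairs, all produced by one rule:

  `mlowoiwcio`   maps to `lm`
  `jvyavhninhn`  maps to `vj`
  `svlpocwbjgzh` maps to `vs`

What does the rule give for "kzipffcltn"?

In each case the input is transformed by: swap each adjacent pair of characters (1↔2, 3↔4, ...), then keep only the first 2 characters.
Applying both steps to "kzipffcltn": "zkpifflcnt", then "zk".

zk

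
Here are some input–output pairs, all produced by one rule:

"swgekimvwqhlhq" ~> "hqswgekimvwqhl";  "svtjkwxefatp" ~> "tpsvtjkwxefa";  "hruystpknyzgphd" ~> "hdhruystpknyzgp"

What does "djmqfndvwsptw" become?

twdjmqfndvwsp

The rule is to move the last 2 characters to the front (rotate right by 2).
Applying that to "djmqfndvwsptw" gives "twdjmqfndvwsp".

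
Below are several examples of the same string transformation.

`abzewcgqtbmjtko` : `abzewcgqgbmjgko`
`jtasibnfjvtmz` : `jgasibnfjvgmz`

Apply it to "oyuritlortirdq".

oyuriglorgirdq

What's happening: replace every "t" with "g".
"oyuritlortirdq" → "oyuriglorgirdq".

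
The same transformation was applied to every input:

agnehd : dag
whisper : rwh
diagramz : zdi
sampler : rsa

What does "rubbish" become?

Each output is the input with this applied: move the last character to the front, then keep only the first 3 characters.
Applying both steps to "rubbish": "hrubbis", then "hru".

hru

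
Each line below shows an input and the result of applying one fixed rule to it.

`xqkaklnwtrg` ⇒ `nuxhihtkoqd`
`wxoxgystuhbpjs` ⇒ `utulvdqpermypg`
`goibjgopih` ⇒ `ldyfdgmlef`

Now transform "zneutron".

kwrboqkl

In each case the input is transformed by: shift every letter 3 places backward in the alphabet (wrapping around), then swap each adjacent pair of characters (1↔2, 3↔4, ...).
Doing the same to "zneutron": "kwrboqkl".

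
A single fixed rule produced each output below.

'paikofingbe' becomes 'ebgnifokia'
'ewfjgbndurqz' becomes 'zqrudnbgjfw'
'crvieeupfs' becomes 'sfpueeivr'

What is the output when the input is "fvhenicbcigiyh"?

hyigicbcinehv

Each output is the input with this applied: delete the first character, then reverse the string.
Applying both steps to "fvhenicbcigiyh": "vhenicbcigiyh", then "hyigicbcinehv".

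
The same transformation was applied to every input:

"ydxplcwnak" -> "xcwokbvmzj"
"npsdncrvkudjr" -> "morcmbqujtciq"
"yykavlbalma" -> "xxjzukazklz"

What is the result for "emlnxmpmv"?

What's happening: shift every letter 1 place backward in the alphabet (wrapping around).
Applying that to "emlnxmpmv" gives "dlkmwlolu".

dlkmwlolu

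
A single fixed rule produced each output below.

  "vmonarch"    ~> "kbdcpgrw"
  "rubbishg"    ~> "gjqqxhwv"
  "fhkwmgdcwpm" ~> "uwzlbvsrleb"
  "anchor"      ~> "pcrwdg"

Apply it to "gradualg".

vgpsjpav

Rule — shift every letter 11 places backward in the alphabet (wrapping around).
Doing the same to "gradualg": "vgpsjpav".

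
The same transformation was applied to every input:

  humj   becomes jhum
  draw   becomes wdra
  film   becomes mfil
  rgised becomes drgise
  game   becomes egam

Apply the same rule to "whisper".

rwhispe

What's happening: move the last character to the front.
So "whisper" becomes "rwhispe".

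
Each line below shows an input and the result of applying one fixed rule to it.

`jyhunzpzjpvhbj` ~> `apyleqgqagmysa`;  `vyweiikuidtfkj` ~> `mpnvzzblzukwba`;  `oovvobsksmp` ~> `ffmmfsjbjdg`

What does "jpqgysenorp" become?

aghxpjvefig

The transformation: shift every letter 9 places backward in the alphabet (wrapping around).
"jpqgysenorp" → "aghxpjvefig".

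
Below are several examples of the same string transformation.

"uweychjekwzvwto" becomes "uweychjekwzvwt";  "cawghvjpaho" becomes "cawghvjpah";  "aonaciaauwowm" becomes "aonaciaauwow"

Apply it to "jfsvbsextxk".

jfsvbsextx

The rule is to delete the last character.
For "jfsvbsextxk" the result is "jfsvbsextx".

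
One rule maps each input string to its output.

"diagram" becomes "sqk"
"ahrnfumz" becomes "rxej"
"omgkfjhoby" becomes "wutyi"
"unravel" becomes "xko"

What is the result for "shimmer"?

In each case the input is transformed by: shift every letter 10 places forward in the alphabet (wrapping around), then keep every other character starting from the second (positions 2nd, 4th, 6th, ...).
"shimmer" → "crswwob" → "rwo".

rwo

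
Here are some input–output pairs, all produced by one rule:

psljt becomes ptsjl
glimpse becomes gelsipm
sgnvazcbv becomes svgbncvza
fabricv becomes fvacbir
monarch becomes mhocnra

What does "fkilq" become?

fqkli

The pattern: take characters alternately from the front and the back (1st, last, 2nd, 2nd-last, ...).
"fkilq" → "fqkli".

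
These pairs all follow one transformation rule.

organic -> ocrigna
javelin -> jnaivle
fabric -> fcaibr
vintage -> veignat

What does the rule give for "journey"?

The rule is to take characters alternately from the front and the back (1st, last, 2nd, 2nd-last, ...).
For "journey" the result is "jyoeunr".

jyoeunr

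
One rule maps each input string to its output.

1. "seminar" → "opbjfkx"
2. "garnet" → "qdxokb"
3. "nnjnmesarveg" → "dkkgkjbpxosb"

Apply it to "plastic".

zmixpqf

The rule is to move the last character to the front, then shift every letter 3 places backward in the alphabet (wrapping around).
Starting from "plastic": after the first operation, "cplasti"; after the second, "zmixpqf".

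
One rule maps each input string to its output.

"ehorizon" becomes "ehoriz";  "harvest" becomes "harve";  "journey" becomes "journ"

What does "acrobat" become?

acrob

In each case the input is transformed by: delete the last 2 characters.
Applying that to "acrobat" gives "acrob".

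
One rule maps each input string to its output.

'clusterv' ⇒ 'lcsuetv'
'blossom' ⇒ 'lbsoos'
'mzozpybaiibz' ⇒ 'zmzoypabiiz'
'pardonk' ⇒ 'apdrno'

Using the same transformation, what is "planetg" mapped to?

lpnate

Looking at the pairs, the operation is to swap each adjacent pair of characters (1↔2, 3↔4, ...), then delete the last character.
Starting from "planetg": after the first operation, "lpnateg"; after the second, "lpnate".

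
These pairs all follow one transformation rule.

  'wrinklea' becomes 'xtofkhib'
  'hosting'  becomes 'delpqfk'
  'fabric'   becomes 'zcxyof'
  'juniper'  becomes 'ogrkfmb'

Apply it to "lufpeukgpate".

Rule — shift every letter 3 places backward in the alphabet (wrapping around), then move the last character to the front.
On "lufpeukgpate": the first step gives "ircmbrhdmxqb", and the second then gives "bircmbrhdmxq".

bircmbrhdmxq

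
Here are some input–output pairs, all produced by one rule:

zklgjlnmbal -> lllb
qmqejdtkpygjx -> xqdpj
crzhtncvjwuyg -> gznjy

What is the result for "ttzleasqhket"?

tzah

What's happening: move the last character to the front, then keep one character in every 3, starting at position 1 (positions 1st, 4th, 7th, ...).
For "ttzleasqhket", step one produces "tttzleasqhke"; step two turns that into "tzah".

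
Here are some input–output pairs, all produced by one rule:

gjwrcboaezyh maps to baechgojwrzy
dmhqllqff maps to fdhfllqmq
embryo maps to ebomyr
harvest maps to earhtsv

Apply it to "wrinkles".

ielkrnws

Rule — sort the characters into alphabetical order, then swap each adjacent pair of characters (1↔2, 3↔4, ...).
For "wrinkles", step one produces "eiklnrsw"; step two turns that into "ielkrnws".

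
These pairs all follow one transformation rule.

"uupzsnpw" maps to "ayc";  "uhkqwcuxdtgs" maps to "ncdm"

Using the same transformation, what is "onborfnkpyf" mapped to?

What's happening: keep one character in every 3, starting at position 2 (positions 2nd, 5th, 8th, ...), then shift every letter 6 places forward in the alphabet (wrapping around).
Applying both steps to "onborfnkpyf": "nrkf", then "txql".

txql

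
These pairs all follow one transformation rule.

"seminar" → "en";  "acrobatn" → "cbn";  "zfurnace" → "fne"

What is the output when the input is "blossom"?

ls

What's happening: keep one character in every 3, starting at position 2 (positions 2nd, 5th, 8th, ...).
For "blossom" the result is "ls".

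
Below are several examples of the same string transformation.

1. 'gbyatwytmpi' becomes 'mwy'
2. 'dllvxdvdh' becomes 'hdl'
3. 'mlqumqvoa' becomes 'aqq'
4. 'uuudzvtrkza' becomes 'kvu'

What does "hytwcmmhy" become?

ymt

The transformation: keep one character in every 3, starting at position 3 (positions 3rd, 6th, 9th, ...), then reverse the string.
On "hytwcmmhy": the first step gives "tmy", and the second then gives "ymt".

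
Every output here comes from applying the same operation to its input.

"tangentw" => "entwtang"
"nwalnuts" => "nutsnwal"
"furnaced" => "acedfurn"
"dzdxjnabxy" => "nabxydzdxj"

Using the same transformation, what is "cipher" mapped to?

In each case the input is transformed by: swap the front and back halves of the string.
For "cipher" the result is "hercip".

hercip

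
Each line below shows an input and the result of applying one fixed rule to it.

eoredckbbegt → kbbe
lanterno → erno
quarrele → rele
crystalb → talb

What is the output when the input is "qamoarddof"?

Rule — swap the front and back halves of the string, then keep only the first 4 characters.
"qamoarddof" → "rddofqamoa" → "rddo".

rddo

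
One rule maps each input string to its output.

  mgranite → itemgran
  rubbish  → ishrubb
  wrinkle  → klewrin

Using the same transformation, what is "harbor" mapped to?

The transformation: move the last 3 characters to the front (rotate right by 3).
Doing the same to "harbor": "borhar".

borhar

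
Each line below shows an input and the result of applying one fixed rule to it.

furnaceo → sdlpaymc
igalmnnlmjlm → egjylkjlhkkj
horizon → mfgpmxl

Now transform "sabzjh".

yqxzfh

The pattern: swap each adjacent pair of characters (1↔2, 3↔4, ...), then shift every letter 2 places backward in the alphabet (wrapping around).
"sabzjh" → "yqxzfh".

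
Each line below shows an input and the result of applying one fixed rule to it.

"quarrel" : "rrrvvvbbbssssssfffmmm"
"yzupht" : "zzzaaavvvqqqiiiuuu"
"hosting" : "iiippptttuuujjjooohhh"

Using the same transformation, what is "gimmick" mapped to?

hhhjjjnnnnnnjjjdddlll

Each output is the input with this applied: shift every letter 1 place forward in the alphabet (wrapping around), then repeat every character 3 times.
Working it through for "gimmick": intermediate "hjnnjdl", final "hhhjjjnnnnnnjjjdddlll".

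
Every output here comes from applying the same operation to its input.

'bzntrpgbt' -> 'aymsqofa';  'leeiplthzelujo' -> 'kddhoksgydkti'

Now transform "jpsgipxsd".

In each case the input is transformed by: delete the last character, then shift every letter 1 place backward in the alphabet (wrapping around).
Applying both steps to "jpsgipxsd": "jpsgipxs", then "iorfhowr".
(Check on "bzntrpgbt": → "bzntrpgb" → "aymsqofa" ✓)

iorfhowr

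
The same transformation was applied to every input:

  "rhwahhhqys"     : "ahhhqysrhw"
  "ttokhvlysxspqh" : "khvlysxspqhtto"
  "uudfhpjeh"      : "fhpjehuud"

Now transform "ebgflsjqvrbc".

In each case the input is transformed by: move the first 3 characters to the end (rotate left by 3).
Applying that to "ebgflsjqvrbc" gives "flsjqvrbcebg".

flsjqvrbcebg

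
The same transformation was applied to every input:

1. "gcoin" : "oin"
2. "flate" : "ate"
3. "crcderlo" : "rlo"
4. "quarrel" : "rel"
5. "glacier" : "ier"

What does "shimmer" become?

In each case the input is transformed by: keep only the last 3 characters.
"shimmer" → "mer".

mer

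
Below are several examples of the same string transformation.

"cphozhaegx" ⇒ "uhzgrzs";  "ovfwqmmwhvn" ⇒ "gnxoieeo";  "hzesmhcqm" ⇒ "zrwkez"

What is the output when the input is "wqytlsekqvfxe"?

oiqldkwcin

Each output is the input with this applied: delete the last 3 characters, then shift every letter 8 places backward in the alphabet (wrapping around).
On "wqytlsekqvfxe": the first step gives "wqytlsekqv", and the second then gives "oiqldkwcin".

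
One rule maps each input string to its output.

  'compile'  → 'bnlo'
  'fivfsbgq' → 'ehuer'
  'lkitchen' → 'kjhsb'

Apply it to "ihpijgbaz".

hgohif

In each case the input is transformed by: shift every letter 1 place backward in the alphabet (wrapping around), then delete the last 3 characters.
For "ihpijgbaz" the result is "hgohif".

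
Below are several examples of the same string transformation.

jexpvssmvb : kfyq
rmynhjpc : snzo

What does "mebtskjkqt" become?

nfcu

What's happening: shift every letter 1 place forward in the alphabet (wrapping around), then keep only the first 4 characters.
For "mebtskjkqt", step one produces "nfcutlklru"; step two turns that into "nfcu".
(Check on "rmynhjpc": → "snzoikqd" → "snzo" ✓)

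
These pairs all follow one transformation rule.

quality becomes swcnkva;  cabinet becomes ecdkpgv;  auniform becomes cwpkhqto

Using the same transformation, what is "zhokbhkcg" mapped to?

bjqmdjmei

Rule — shift every letter 2 places forward in the alphabet (wrapping around).
"zhokbhkcg" → "bjqmdjmei".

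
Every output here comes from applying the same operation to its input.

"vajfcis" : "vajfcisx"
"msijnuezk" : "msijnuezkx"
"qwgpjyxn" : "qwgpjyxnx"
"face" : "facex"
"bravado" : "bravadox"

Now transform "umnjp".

The transformation: append "x".
So "umnjp" becomes "umnjpx".

umnjpx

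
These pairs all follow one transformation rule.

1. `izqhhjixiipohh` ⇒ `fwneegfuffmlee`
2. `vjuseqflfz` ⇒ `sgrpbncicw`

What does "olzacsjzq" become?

The pattern: shift every letter 3 places backward in the alphabet (wrapping around).
Doing the same to "olzacsjzq": "liwxzpgwn".

liwxzpgwn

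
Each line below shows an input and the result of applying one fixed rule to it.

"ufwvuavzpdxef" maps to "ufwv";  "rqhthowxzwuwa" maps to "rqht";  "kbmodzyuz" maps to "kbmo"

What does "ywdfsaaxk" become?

ywdf

Rule — keep only the first 4 characters.
On "ywdfsaaxk" that produces "ywdf".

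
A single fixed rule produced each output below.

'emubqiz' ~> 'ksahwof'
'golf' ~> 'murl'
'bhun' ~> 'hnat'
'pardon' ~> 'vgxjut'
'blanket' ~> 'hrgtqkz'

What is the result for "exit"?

kdoz

Each output is the input with this applied: shift every letter 6 places forward in the alphabet (wrapping around).
So "exit" becomes "kdoz".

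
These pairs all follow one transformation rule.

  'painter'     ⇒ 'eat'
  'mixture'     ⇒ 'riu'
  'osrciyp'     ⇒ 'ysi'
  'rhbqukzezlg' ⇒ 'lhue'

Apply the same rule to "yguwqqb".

What's happening: move the last 2 characters to the front (rotate right by 2), then keep one character in every 3, starting at position 1 (positions 1st, 4th, 7th, ...).
Starting from "yguwqqb": after the first operation, "qbyguwq"; after the second, "qgq".

qgq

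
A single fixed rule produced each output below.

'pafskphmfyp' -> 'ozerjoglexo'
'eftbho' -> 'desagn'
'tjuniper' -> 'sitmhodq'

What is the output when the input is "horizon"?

gnqhynm

In each case the input is transformed by: shift every letter 1 place backward in the alphabet (wrapping around).
"horizon" → "gnqhynm".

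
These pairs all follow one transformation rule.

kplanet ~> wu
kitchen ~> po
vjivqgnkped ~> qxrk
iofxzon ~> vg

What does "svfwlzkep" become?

Looking at the pairs, the operation is to keep one character in every 3, starting at position 2 (positions 2nd, 5th, 8th, ...), then shift every letter 7 places forward in the alphabet (wrapping around).
Starting from "svfwlzkep": after the first operation, "vle"; after the second, "csl".
(Check on "iofxzon": → "oz" → "vg" ✓)

csl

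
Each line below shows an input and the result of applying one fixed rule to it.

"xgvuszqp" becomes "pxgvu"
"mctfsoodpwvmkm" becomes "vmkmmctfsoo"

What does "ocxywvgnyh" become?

Looking at the pairs, the operation is to swap the front and back halves of the string, then delete the first 3 characters.
Applying that to "ocxywvgnyh" gives "yhocxyw".

yhocxyw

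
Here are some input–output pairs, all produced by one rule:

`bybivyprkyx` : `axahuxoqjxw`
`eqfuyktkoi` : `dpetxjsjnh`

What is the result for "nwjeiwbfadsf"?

mvidhvaezcre

Each output is the input with this applied: shift every letter 1 place backward in the alphabet (wrapping around).
On "nwjeiwbfadsf" that produces "mvidhvaezcre".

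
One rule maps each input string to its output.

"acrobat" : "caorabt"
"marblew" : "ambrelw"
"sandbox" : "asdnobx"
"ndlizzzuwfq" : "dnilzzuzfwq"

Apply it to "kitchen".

ikctehn

What's happening: swap each adjacent pair of characters (1↔2, 3↔4, ...).
For "kitchen" the result is "ikctehn".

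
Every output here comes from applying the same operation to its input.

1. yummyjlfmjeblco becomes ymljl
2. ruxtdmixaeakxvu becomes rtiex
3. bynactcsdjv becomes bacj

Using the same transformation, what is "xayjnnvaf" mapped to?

xjv

The rule is to keep one character in every 3, starting at position 1 (positions 1st, 4th, 7th, ...).
"xayjnnvaf" → "xjv".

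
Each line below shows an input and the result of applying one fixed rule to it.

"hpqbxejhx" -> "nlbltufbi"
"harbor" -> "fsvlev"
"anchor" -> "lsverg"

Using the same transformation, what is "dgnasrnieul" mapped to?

Looking at the pairs, the operation is to move the last 3 characters to the front (rotate right by 3), then shift every letter 4 places forward in the alphabet (wrapping around).
"dgnasrnieul" → "euldgnasrni" → "iyphkrewvrm".

iyphkrewvrm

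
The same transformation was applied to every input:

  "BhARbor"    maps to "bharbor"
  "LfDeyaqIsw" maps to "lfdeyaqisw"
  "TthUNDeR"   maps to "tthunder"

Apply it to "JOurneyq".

Rule — convert every letter to lowercase.
So "JOurneyq" becomes "journeyq".

journeyq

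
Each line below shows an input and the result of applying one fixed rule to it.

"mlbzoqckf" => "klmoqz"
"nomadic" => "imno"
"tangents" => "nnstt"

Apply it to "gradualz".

glruz

The pattern: sort the characters into alphabetical order, then delete the first 3 characters.
On "gradualz" that produces "glruz".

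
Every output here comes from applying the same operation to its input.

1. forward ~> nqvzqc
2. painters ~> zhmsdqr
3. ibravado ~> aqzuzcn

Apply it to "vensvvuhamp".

Rule — delete the first character, then shift every letter 1 place backward in the alphabet (wrapping around).
On "vensvvuhamp": the first step gives "ensvvuhamp", and the second then gives "dmruutgzlo".

dmruutgzlo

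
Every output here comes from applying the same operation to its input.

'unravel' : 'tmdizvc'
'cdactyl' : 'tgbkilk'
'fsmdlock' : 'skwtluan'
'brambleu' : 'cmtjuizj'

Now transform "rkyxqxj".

rfyfgsz

The pattern: reverse the string, then shift every letter 8 places forward in the alphabet (wrapping around).
"rkyxqxj" → "jxqxykr" → "rfyfgsz".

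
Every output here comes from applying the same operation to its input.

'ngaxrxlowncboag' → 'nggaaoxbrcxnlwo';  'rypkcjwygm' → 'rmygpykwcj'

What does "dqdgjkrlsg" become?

In each case the input is transformed by: take characters alternately from the front and the back (1st, last, 2nd, 2nd-last, ...).
So "dqdgjkrlsg" becomes "dgqsdlgrjk".

dgqsdlgrjk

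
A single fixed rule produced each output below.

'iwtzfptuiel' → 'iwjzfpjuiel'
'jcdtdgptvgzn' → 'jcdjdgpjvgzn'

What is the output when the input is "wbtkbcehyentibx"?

Looking at the pairs, the operation is to replace every "t" with "j".
On "wbtkbcehyentibx" that produces "wbjkbcehyenjibx".

wbjkbcehyenjibx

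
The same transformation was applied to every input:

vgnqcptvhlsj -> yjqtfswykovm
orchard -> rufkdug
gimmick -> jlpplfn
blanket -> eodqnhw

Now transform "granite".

What's happening: shift every letter 3 places forward in the alphabet (wrapping around).
For "granite" the result is "judqlwh".

judqlwh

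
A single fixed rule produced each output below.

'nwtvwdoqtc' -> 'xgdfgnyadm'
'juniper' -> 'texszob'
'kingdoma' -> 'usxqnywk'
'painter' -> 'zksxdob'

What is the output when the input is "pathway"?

zkdrgki

The rule is to shift every letter 10 places forward in the alphabet (wrapping around).
For "pathway" the result is "zkdrgki".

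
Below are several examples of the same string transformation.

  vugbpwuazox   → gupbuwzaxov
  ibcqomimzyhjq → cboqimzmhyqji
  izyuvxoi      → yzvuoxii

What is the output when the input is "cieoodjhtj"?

eioojdthcj

The transformation: move the first character to the end, then swap each adjacent pair of characters (1↔2, 3↔4, ...).
For "cieoodjhtj" the result is "eioojdthcj".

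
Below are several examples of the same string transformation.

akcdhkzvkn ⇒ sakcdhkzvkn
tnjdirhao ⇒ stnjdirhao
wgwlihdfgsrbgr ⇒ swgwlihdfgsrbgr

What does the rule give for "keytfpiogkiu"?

The transformation: prepend "s".
Applying that to "keytfpiogkiu" gives "skeytfpiogkiu".

skeytfpiogkiu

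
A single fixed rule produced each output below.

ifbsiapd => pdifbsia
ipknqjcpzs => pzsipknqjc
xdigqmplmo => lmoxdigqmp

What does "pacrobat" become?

What's happening: move the first 2 characters to the end (rotate left by 2), then swap the front and back halves of the string.
Working it through for "pacrobat": intermediate "crobatpa", final "atpacrob".

atpacrob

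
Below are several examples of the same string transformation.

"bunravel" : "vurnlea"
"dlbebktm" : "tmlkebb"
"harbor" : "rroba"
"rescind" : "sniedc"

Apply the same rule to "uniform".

Looking at the pairs, the operation is to delete the first character, then sort the characters into reverse alphabetical order.
Working it through for "uniform": intermediate "niform", final "ronmif".

ronmif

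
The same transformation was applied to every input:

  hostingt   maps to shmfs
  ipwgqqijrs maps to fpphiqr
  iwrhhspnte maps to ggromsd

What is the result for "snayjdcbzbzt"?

xicbayays

Rule — delete the first 3 characters, then shift every letter 1 place backward in the alphabet (wrapping around).
Starting from "snayjdcbzbzt": after the first operation, "yjdcbzbzt"; after the second, "xicbayays".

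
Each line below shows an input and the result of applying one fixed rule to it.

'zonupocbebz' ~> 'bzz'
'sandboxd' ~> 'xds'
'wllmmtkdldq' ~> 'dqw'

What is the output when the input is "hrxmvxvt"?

Looking at the pairs, the operation is to move the first character to the end, then keep only the last 3 characters.
On "hrxmvxvt" that produces "vth".
(Check on "wllmmtkdldq": → "llmmtkdldqw" → "dqw" ✓)

vth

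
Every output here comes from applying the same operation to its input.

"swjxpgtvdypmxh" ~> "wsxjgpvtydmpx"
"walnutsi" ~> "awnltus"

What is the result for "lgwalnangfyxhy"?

glawnlnafgxyh

The transformation: delete the last character, then swap each adjacent pair of characters (1↔2, 3↔4, ...).
Working it through for "lgwalnangfyxhy": intermediate "lgwalnangfyxh", final "glawnlnafgxyh".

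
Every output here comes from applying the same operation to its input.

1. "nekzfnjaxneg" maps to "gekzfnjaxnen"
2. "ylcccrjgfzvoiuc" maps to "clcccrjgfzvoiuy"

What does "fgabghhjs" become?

The transformation: swap the first and last characters.
So "fgabghhjs" becomes "sgabghhjf".

sgabghhjf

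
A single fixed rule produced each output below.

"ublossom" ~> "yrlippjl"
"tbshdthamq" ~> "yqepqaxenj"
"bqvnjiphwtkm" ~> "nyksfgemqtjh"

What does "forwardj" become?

The pattern: swap each adjacent pair of characters (1↔2, 3↔4, ...), then shift every letter 3 places backward in the alphabet (wrapping around).
On "forwardj": the first step gives "ofwrrajd", and the second then gives "lctooxga".

lctooxga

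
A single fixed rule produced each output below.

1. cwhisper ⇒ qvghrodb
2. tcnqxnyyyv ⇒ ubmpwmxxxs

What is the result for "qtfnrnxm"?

lsemqmwp

In each case the input is transformed by: shift every letter 1 place backward in the alphabet (wrapping around), then swap the first and last characters.
Working it through for "qtfnrnxm": intermediate "psemqmwl", final "lsemqmwp".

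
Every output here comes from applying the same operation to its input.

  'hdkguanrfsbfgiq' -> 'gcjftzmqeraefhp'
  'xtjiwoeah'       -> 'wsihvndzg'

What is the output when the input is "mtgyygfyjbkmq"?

The rule is to shift every letter 1 place backward in the alphabet (wrapping around).
For "mtgyygfyjbkmq" the result is "lsfxxfexiajlp".

lsfxxfexiajlp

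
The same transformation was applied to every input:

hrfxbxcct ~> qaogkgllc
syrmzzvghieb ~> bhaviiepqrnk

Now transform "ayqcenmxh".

In each case the input is transformed by: shift every letter 9 places forward in the alphabet (wrapping around).
So "ayqcenmxh" becomes "jhzlnwvgq".

jhzlnwvgq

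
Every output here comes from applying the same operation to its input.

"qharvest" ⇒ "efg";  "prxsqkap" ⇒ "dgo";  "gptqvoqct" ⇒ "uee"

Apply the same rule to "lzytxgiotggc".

Looking at the pairs, the operation is to keep one character in every 3, starting at position 1 (positions 1st, 4th, 7th, ...), then shift every letter 12 places backward in the alphabet (wrapping around).
For "lzytxgiotggc", step one produces "ltig"; step two turns that into "zhwu".

zhwu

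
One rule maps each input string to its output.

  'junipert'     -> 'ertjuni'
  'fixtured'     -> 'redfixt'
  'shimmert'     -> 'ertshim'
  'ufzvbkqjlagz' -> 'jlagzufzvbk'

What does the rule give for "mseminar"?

Rule — swap the front and back halves of the string, then delete the first character.
For "mseminar" the result is "narmsem".

narmsem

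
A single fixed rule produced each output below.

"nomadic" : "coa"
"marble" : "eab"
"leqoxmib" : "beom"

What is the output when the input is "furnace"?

eun

Looking at the pairs, the operation is to move the last 2 characters to the front (rotate right by 2), then keep every other character starting from the second (positions 2nd, 4th, 6th, ...).
Starting from "furnace": after the first operation, "cefurna"; after the second, "eun".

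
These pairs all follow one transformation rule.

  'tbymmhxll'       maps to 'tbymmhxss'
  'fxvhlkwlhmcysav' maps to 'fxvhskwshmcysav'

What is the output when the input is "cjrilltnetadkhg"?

cjrisstnetadkhg

The pattern: replace every "l" with "s".
For "cjrilltnetadkhg" the result is "cjrisstnetadkhg".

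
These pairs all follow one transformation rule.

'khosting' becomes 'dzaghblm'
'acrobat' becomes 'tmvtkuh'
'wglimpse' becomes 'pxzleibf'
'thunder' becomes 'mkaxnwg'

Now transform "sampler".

lktxfei

Each output is the input with this applied: take characters alternately from the front and the back (1st, last, 2nd, 2nd-last, ...), then shift every letter 7 places backward in the alphabet (wrapping around).
Applying both steps to "sampler": "sraemlp", then "lktxfei".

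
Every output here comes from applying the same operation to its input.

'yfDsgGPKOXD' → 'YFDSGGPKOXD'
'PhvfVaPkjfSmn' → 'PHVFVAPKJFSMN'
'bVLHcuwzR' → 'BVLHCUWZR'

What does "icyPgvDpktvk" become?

ICYPGVDPKTVK

In each case the input is transformed by: convert every letter to uppercase.
Applying that to "icyPgvDpktvk" gives "ICYPGVDPKTVK".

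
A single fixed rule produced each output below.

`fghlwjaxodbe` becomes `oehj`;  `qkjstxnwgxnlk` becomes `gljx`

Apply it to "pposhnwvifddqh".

idon

What's happening: keep one character in every 3, starting at position 3 (positions 3rd, 6th, 9th, ...), then move the first 2 characters to the end (rotate left by 2).
Working it through for "pposhnwvifddqh": intermediate "onid", final "idon".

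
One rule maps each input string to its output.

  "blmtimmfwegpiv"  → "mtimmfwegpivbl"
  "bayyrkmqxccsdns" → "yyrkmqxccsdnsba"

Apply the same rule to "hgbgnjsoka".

What's happening: move the first 2 characters to the end (rotate left by 2).
For "hgbgnjsoka" the result is "bgnjsokahg".

bgnjsokahg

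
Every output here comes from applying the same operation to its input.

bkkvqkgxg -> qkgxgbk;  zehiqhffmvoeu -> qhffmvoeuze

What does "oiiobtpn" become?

Each output is the input with this applied: move the first 2 characters to the end (rotate left by 2), then delete the first 2 characters.
On "oiiobtpn": the first step gives "iobtpnoi", and the second then gives "btpnoi".

btpnoi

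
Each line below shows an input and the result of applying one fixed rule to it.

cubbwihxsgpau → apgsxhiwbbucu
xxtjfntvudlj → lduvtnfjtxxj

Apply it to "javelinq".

nilevajq

Rule — reverse the string, then move the first character to the end.
"javelinq" → "qnilevaj" → "nilevajq".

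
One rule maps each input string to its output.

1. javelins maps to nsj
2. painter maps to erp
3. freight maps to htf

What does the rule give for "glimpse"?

seg

Rule — move the last 2 characters to the front (rotate right by 2), then keep only the first 3 characters.
On "glimpse": the first step gives "seglimp", and the second then gives "seg".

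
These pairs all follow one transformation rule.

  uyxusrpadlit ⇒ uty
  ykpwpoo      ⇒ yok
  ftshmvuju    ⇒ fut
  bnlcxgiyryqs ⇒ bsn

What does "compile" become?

The pattern: take characters alternately from the front and the back (1st, last, 2nd, 2nd-last, ...), then keep only the first 3 characters.
Starting from "compile": after the first operation, "ceolmip"; after the second, "ceo".

ceo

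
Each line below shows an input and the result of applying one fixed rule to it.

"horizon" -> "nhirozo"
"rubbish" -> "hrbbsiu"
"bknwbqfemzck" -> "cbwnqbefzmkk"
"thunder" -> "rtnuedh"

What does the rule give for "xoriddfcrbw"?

The transformation: swap each adjacent pair of characters (1↔2, 3↔4, ...), then swap the first and last characters.
Doing the same to "xoriddfcrbw": "wxirddcfbro".

wxirddcfbro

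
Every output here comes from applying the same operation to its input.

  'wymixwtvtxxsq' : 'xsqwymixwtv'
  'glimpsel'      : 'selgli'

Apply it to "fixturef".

The transformation: move the last 3 characters to the front (rotate right by 3), then delete the last 2 characters.
On "fixturef": the first step gives "reffixtu", and the second then gives "reffix".

reffix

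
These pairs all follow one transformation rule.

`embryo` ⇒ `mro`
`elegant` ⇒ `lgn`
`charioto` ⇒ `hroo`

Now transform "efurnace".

The pattern: keep every other character starting from the second (positions 2nd, 4th, 6th, ...).
On "efurnace" that produces "frae".

frae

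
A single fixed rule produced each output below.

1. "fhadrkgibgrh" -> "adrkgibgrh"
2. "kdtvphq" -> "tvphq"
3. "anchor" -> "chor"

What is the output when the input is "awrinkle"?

rinkle

The pattern: delete the first 2 characters.
So "awrinkle" becomes "rinkle".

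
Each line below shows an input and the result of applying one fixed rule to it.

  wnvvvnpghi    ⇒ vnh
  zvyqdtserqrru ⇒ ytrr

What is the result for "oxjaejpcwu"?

jjw

Rule — keep one character in every 3, starting at position 3 (positions 3rd, 6th, 9th, ...).
So "oxjaejpcwu" becomes "jjw".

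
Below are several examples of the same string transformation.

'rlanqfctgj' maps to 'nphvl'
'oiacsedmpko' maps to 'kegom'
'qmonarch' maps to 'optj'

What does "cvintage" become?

xpcg

In each case the input is transformed by: keep every other character starting from the second (positions 2nd, 4th, 6th, ...), then shift every letter 2 places forward in the alphabet (wrapping around).
For "cvintage" the result is "xpcg".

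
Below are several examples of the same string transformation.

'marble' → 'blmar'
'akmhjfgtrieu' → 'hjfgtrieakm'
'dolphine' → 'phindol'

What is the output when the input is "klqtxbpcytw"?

The rule is to delete the last character, then move the first 3 characters to the end (rotate left by 3).
For "klqtxbpcytw", step one produces "klqtxbpcyt"; step two turns that into "txbpcytklq".

txbpcytklq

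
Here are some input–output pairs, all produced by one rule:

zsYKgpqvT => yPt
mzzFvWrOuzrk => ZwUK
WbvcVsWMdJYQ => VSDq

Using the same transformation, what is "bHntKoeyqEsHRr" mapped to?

NOQh

Rule — keep one character in every 3, starting at position 3 (positions 3rd, 6th, 9th, ...), then flip the case of every letter.
For "bHntKoeyqEsHRr", step one produces "noqH"; step two turns that into "NOQh".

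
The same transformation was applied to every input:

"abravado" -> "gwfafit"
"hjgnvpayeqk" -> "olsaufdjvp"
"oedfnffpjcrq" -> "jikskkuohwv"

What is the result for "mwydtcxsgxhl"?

What's happening: delete the first character, then shift every letter 5 places forward in the alphabet (wrapping around).
On "mwydtcxsgxhl": the first step gives "wydtcxsgxhl", and the second then gives "bdiyhcxlcmq".

bdiyhcxlcmq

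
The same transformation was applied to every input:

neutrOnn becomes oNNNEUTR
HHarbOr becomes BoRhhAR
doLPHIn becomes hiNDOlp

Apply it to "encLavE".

The pattern: flip the case of every letter, then move the last 3 characters to the front (rotate right by 3).
Working it through for "encLavE": intermediate "ENClAVe", final "AVeENCl".

AVeENCl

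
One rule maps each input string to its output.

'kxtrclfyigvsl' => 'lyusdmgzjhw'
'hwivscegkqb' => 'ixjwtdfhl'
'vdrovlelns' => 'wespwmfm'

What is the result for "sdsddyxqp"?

teteezy

Each output is the input with this applied: delete the last 2 characters, then shift every letter 1 place forward in the alphabet (wrapping around).
"sdsddyxqp" → "sdsddyx" → "teteezy".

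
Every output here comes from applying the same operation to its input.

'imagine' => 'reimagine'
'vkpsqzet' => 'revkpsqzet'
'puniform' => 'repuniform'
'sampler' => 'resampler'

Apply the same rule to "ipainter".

Looking at the pairs, the operation is to prepend "re".
So "ipainter" becomes "reipainter".

reipainter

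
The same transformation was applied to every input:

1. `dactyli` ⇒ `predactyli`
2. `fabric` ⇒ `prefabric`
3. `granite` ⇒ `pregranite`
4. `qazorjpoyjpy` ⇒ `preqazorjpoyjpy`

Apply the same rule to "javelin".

The rule is to prepend "pre".
Applying that to "javelin" gives "prejavelin".

prejavelin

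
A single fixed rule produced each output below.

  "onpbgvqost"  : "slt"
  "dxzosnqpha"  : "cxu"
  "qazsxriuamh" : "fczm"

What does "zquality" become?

vqd

The rule is to keep one character in every 3, starting at position 2 (positions 2nd, 5th, 8th, ...), then shift every letter 5 places forward in the alphabet (wrapping around).
Applying both steps to "zquality": "qly", then "vqd".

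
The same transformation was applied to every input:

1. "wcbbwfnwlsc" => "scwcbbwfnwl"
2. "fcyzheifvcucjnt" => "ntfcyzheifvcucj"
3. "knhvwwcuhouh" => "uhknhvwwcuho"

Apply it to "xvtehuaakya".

yaxvtehuaak

Rule — move the last 2 characters to the front (rotate right by 2).
Applying that to "xvtehuaakya" gives "yaxvtehuaak".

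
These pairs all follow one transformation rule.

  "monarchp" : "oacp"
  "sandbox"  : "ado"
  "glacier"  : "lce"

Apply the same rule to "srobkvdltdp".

rbvld

Looking at the pairs, the operation is to keep every other character starting from the second (positions 2nd, 4th, 6th, ...).
So "srobkvdltdp" becomes "rbvld".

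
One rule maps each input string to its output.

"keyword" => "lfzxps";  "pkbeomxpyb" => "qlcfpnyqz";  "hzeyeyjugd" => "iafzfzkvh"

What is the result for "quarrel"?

What's happening: shift every letter 1 place forward in the alphabet (wrapping around), then delete the last character.
On "quarrel" that produces "rvbssf".
(Check on "keyword": → "lfzxpse" → "lfzxps" ✓)

rvbssf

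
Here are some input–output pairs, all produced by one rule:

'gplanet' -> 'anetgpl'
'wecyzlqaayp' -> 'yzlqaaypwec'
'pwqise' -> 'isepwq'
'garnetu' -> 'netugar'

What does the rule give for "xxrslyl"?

slylxxr

In each case the input is transformed by: move the first 3 characters to the end (rotate left by 3).
So "xxrslyl" becomes "slylxxr".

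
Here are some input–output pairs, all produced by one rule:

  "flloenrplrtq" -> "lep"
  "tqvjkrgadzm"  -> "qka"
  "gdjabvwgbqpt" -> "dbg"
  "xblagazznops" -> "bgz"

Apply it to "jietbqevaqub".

In each case the input is transformed by: delete the last 3 characters, then keep one character in every 3, starting at position 2 (positions 2nd, 5th, 8th, ...).
Starting from "jietbqevaqub": after the first operation, "jietbqeva"; after the second, "ibv".

ibv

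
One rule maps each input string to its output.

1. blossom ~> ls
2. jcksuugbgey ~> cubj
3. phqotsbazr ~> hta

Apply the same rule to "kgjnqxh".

The pattern: swap the first and last characters, then keep one character in every 3, starting at position 2 (positions 2nd, 5th, 8th, ...).
On "kgjnqxh": the first step gives "hgjnqxk", and the second then gives "gq".

gq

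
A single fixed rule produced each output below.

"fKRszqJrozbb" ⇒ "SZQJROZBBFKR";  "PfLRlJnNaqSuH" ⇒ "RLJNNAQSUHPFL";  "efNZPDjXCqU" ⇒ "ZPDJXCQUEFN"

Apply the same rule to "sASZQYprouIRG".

ZQYPROUIRGSAS

In each case the input is transformed by: move the first 3 characters to the end (rotate left by 3), then convert every letter to uppercase.
Applying both steps to "sASZQYprouIRG": "ZQYprouIRGsAS", then "ZQYPROUIRGSAS".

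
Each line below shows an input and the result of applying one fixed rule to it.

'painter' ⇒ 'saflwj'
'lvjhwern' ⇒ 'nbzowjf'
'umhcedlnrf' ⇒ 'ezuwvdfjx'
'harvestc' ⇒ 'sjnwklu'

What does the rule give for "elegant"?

Each output is the input with this applied: shift every letter 8 places backward in the alphabet (wrapping around), then delete the first character.
Applying that to "elegant" gives "dwysfl".

dwysfl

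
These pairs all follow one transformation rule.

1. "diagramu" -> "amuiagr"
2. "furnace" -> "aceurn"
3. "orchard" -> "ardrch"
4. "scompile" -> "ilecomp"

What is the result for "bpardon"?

Each output is the input with this applied: delete the first character, then move the last 3 characters to the front (rotate right by 3).
Starting from "bpardon": after the first operation, "pardon"; after the second, "donpar".

donpar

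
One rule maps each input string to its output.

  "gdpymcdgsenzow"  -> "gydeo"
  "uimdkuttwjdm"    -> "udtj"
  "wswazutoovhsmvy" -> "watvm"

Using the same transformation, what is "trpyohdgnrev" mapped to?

tydr

What's happening: keep one character in every 3, starting at position 1 (positions 1st, 4th, 7th, ...).
So "trpyohdgnrev" becomes "tydr".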